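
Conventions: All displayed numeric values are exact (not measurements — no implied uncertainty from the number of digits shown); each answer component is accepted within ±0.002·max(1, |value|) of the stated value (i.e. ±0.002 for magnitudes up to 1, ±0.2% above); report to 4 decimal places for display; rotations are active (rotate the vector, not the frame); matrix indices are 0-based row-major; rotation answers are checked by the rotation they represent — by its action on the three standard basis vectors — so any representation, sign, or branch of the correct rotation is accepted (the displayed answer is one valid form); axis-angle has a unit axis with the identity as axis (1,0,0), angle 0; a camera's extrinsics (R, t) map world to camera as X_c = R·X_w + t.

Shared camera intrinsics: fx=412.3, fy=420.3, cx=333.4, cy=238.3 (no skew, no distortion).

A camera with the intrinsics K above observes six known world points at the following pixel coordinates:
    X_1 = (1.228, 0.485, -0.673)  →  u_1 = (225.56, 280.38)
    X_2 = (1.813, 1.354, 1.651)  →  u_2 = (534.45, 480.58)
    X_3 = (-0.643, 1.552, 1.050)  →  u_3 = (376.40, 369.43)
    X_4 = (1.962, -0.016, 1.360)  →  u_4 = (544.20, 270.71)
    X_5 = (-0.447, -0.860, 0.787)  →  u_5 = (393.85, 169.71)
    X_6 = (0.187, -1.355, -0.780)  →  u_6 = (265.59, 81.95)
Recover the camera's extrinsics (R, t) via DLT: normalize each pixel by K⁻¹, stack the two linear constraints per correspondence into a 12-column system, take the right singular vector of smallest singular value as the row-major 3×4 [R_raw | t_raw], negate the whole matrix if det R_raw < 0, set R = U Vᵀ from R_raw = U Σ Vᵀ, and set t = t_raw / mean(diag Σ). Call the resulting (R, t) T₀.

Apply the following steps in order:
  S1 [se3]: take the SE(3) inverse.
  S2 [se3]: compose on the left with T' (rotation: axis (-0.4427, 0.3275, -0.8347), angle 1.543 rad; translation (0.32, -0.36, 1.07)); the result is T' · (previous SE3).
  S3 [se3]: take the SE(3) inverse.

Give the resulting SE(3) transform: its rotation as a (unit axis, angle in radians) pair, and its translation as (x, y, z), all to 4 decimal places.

rotation (axis_angle) = ((0.7888, 0.4912, 0.3695), 1.7144), translation = (-1.2007, 0.3223, 4.8109)

source (pnp_recover): camera pose = R=[0.0749 -0.1762 0.9815; 0.0289 0.9842 0.1745; -0.9968 0.0153 0.0788], t=(-0.1700, -0.0800, 4.4201)
after S1 (invert_se3): R=[0.0749 0.0289 -0.9968; -0.1762 0.9842 0.0153; 0.9815 0.1745 0.0788], t=(4.4208, -0.0189, -0.1675)
after S2 (compose_se3): R=[0.5681 0.8086 -0.1529; 0.0772 0.1327 0.9882; 0.8193 -0.5732 0.0130], t=(1.1572, -4.7040, 1.1062)
after S3 (invert_se3): R=[0.5681 0.0772 0.8193; 0.8086 0.1327 -0.5732; -0.1529 0.9882 0.0130], t=(-1.2007, 0.3223, 4.8109)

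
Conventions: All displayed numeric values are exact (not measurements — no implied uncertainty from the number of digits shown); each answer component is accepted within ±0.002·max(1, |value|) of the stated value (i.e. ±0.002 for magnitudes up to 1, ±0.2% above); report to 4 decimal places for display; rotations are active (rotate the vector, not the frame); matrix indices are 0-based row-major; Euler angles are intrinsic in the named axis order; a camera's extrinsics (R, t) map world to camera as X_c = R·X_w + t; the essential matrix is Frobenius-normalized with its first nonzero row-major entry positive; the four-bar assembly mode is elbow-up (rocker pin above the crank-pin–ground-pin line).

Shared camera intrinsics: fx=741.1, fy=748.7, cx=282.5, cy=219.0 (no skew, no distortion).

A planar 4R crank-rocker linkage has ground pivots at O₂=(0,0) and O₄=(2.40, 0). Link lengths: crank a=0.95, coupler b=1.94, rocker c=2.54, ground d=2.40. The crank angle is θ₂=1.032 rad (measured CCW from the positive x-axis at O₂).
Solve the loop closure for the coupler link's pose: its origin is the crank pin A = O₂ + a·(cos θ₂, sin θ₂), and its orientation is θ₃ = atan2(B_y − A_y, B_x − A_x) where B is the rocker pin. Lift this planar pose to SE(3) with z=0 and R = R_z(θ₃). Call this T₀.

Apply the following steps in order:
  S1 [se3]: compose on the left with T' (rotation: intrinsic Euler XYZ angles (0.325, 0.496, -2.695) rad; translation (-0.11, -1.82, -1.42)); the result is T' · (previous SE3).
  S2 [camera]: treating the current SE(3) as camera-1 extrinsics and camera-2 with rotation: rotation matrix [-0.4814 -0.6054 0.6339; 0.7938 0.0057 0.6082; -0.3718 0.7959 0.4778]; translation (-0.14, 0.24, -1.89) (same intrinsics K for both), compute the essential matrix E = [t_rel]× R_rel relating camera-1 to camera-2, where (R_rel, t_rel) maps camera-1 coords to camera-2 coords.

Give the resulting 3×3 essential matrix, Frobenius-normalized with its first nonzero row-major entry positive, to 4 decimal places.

matrix = [0.3635 0.3028 -0.0312; 0.4739 0.1805 0.2626; -0.0308 0.3705 -0.5575]

source (fourbar_fk): coupler pose = R=[0.5705 -0.8213 0.0000; 0.8213 0.5705 0.0000; 0.0000 0.0000 1.0000], t=(0.4874, 0.8154, 0.0000)
after S1 (compose_se3): R=[-0.1405 0.8682 0.4759; -0.9598 -0.0014 -0.2808; -0.2431 -0.4962 0.8335], t=(-0.1869, -2.7297, -1.6826)
after S2 (essential): [0.3635 0.3028 -0.0312; 0.4739 0.1805 0.2626; -0.0308 0.3705 -0.5575]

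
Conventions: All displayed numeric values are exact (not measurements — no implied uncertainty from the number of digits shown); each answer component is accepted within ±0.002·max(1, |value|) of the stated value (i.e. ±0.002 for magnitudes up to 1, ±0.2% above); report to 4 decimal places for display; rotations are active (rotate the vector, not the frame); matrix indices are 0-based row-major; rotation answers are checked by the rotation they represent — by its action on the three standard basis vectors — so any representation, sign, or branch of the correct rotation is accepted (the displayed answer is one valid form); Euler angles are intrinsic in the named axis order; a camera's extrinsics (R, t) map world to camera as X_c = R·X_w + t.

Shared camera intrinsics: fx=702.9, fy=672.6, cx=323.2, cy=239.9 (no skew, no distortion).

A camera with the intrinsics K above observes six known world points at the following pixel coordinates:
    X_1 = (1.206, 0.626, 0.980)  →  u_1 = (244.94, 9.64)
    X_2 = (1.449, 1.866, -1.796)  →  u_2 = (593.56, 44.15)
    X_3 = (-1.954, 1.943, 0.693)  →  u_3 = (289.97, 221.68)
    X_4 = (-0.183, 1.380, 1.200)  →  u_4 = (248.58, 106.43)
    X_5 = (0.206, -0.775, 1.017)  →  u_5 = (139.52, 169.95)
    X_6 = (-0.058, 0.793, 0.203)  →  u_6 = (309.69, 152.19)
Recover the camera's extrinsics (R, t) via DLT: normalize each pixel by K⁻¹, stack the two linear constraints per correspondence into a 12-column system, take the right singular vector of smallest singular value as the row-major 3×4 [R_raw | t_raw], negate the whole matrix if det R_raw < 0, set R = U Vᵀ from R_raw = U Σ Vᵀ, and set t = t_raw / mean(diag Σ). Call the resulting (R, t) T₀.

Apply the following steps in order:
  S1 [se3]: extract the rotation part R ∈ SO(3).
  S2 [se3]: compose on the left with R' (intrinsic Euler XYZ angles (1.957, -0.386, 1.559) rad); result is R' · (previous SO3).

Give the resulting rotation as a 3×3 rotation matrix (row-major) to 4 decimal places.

rotation (matrix) = ((0.9397, 0.2079, 0.2716), (0.2129, -0.9770, 0.0113), (0.2677, 0.0472, -0.9624))

source (pnp_recover): camera pose = R=[0.1767 0.4179 -0.8911; -0.7563 -0.5217 -0.3947; -0.6299 0.7437 0.2239], t=(-0.2696, -0.4294, 6.0752)
after S1 (rot_of_se3): [0.1767 0.4179 -0.8911; -0.7563 -0.5217 -0.3947; -0.6299 0.7437 0.2239]
after S2 (compose_so3): [0.9397 0.2079 0.2716; 0.2129 -0.9770 0.0113; 0.2677 0.0472 -0.9624]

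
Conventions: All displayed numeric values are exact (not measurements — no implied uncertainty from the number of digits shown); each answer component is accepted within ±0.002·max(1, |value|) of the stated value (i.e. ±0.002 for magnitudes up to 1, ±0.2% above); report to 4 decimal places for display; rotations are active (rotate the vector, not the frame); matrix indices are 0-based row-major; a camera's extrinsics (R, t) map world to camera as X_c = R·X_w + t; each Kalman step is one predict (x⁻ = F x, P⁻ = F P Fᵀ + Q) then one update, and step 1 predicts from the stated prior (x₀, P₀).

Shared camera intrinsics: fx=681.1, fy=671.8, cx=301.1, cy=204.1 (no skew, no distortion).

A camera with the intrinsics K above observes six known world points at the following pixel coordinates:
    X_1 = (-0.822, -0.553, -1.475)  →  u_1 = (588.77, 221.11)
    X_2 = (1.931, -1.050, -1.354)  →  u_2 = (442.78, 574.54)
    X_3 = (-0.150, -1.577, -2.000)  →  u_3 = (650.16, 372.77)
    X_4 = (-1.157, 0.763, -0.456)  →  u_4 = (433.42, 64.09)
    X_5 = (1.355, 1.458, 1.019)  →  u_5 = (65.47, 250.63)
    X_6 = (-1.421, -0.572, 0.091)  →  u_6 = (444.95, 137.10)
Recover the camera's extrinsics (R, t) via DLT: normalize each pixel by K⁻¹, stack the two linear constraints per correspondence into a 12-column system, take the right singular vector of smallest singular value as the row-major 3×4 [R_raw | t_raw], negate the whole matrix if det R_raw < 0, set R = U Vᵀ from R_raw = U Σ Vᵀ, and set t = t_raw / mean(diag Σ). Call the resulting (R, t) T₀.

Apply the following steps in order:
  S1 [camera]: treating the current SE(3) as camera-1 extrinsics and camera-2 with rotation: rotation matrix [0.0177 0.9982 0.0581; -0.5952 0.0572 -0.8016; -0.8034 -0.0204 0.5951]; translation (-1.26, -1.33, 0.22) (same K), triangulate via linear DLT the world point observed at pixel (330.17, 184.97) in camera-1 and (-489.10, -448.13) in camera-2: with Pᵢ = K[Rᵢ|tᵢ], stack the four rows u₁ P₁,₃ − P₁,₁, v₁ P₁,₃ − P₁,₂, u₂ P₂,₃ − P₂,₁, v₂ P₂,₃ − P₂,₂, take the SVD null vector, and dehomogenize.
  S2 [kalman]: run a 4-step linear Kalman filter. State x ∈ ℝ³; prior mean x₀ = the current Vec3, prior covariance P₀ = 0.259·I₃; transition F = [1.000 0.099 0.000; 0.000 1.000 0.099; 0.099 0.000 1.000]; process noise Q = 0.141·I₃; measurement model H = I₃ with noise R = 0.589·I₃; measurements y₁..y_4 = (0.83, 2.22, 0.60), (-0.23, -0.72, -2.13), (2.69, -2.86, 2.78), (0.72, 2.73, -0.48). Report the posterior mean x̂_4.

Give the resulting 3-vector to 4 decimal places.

source (pnp_recover): camera pose = R=[-0.4912 -0.4797 -0.7271; 0.8144 -0.5490 -0.1880; -0.3090 -0.6845 0.6603], t=(0.4500, 0.2199, 5.5297)
after S1 (triangulate): (-1.1771, -1.5929, 1.9782)
after S2 (kf_track): (0.7329, 0.4045, 0.5980)

result = (0.7329, 0.4045, 0.5980)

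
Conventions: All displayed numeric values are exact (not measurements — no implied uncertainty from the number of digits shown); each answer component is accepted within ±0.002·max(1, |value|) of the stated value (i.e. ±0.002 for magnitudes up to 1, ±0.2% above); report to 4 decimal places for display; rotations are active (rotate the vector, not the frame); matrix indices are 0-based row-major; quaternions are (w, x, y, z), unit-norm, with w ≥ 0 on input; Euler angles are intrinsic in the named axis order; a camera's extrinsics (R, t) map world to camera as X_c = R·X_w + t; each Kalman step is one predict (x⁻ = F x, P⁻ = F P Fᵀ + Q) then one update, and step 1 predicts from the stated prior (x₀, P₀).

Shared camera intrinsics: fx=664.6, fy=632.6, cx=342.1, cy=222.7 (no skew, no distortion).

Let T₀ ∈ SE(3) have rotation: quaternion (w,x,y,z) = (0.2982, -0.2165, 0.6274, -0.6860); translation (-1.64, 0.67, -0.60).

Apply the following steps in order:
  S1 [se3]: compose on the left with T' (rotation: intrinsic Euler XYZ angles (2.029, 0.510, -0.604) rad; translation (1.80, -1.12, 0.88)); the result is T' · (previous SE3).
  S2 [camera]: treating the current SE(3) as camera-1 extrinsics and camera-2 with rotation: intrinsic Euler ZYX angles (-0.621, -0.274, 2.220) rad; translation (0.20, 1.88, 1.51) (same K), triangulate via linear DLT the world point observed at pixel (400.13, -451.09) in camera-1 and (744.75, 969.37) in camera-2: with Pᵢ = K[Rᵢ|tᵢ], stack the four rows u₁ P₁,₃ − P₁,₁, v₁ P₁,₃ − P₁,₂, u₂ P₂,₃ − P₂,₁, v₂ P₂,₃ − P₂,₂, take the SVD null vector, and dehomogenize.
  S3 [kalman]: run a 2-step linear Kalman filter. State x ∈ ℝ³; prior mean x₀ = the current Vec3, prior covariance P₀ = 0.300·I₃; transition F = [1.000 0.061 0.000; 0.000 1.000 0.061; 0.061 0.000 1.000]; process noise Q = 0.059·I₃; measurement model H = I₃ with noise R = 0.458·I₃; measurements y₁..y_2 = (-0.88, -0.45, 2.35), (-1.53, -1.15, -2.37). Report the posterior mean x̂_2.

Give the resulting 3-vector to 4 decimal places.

result = (-0.6472, -0.7026, -0.3377)

after S1 (compose_se3): R=[-0.8983 -0.4018 0.1776; -0.3065 0.8629 0.4018; -0.3147 0.3065 -0.8983], t=(0.6611, -1.7307, 2.2322)
after S2 (triangulate): (0.6203, -0.3399, -0.2800)
after S3 (kf_track): (-0.6472, -0.7026, -0.3377)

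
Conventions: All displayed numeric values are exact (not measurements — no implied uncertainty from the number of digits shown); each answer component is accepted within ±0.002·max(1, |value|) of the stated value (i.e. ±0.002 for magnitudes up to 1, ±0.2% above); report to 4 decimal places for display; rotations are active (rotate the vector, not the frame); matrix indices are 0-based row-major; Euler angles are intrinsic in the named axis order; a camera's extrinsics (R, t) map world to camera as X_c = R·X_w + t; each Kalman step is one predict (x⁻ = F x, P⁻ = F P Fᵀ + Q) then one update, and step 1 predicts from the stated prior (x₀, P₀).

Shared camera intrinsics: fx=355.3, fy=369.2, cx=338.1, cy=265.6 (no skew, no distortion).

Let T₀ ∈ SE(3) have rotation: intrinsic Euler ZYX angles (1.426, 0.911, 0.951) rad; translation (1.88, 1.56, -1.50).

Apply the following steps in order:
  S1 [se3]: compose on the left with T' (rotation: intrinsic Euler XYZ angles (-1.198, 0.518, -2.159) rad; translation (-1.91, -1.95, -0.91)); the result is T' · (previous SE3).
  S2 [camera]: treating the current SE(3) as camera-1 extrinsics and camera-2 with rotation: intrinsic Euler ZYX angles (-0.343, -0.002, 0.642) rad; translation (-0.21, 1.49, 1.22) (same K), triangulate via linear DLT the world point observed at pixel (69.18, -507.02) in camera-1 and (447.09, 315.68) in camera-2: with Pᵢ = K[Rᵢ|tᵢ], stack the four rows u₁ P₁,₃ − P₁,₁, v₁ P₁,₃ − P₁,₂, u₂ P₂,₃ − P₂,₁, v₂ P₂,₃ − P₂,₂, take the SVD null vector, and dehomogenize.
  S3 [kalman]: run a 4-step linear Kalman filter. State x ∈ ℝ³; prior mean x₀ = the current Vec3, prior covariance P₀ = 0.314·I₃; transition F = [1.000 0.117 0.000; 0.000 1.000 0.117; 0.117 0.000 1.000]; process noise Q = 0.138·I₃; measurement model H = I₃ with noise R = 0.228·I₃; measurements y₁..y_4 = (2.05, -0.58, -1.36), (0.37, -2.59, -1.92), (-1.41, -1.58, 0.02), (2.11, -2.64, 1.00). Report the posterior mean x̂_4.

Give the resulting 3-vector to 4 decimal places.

result = (0.8576, -2.1475, 0.3034)

after S1 (compose_se3): R=[0.0045 1.0000 -0.0006; -0.9987 0.0046 0.0498; 0.0498 0.0003 0.9988], t=(-2.4315, -4.1661, 0.8322)
after S2 (triangulate): (1.3990, 0.4456, 1.7168)
after S3 (kf_track): (0.8576, -2.1475, 0.3034)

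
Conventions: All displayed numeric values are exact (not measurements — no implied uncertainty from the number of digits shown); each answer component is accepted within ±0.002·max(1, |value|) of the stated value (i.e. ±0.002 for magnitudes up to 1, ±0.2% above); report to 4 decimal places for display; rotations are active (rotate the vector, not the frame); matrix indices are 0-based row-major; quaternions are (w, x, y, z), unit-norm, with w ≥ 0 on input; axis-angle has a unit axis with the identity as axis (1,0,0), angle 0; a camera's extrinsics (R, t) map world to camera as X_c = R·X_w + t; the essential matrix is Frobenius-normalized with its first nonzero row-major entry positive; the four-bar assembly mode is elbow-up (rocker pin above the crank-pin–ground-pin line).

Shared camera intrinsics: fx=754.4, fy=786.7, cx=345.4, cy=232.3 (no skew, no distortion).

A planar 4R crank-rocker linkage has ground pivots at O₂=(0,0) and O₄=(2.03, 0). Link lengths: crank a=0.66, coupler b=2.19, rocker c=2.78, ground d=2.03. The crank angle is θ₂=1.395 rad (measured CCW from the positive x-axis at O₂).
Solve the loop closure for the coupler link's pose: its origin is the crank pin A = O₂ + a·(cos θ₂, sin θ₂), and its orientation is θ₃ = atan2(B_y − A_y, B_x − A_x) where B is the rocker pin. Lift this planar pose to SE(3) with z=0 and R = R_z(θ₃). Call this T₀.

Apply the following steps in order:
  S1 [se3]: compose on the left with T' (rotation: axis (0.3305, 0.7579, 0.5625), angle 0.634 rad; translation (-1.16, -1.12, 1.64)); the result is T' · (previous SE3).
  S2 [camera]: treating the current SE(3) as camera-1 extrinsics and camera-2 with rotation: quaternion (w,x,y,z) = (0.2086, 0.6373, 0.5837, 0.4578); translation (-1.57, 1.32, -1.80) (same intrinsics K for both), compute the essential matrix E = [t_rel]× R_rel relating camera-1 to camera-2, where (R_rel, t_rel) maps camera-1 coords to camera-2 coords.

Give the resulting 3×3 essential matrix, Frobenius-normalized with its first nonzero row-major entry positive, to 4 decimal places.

source (fourbar_fk): coupler pose = R=[0.4422 -0.8969 0.0000; 0.8969 0.4422 0.0000; 0.0000 0.0000 1.0000], t=(0.1154, 0.6498, 0.0000)
after S1 (compose_se3): R=[0.1105 -0.8675 0.4851; 0.9916 0.0631 -0.1129; 0.0673 0.4935 0.8671], t=(-1.2494, -0.4798, 1.7734)
after S2 (essential): [0.0867 -0.4746 -0.0685; 0.4240 -0.2895 0.3922; 0.1968 0.4066 0.3757]

matrix = [0.0867 -0.4746 -0.0685; 0.4240 -0.2895 0.3922; 0.1968 0.4066 0.3757]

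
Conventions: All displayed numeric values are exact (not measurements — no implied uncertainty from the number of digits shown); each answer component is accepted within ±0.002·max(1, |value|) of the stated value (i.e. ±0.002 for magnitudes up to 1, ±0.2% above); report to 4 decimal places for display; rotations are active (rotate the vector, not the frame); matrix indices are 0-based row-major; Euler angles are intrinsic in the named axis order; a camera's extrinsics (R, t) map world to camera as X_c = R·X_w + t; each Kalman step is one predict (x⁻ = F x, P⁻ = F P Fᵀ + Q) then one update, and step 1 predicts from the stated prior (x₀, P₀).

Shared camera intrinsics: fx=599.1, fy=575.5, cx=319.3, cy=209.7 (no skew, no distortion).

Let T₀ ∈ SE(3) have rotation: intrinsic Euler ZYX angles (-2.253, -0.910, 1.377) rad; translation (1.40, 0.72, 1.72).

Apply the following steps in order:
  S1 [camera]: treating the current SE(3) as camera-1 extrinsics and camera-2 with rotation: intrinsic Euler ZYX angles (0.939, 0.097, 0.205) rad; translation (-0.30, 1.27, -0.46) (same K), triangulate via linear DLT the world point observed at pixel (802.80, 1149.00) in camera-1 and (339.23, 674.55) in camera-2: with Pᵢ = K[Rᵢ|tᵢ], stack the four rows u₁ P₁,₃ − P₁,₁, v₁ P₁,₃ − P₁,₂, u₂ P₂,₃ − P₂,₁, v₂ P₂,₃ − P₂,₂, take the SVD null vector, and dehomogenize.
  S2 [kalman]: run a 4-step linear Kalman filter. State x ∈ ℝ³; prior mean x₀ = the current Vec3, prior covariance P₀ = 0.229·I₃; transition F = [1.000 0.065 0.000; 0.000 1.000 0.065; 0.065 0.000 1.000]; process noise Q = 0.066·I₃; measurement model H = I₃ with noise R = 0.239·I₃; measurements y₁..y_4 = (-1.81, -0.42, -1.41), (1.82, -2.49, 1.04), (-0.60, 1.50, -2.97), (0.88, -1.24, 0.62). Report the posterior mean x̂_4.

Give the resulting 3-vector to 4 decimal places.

after S1 (triangulate): (-0.7215, -0.7033, 0.8460)
after S2 (kf_track): (0.2015, -0.6354, -0.3992)

result = (0.2015, -0.6354, -0.3992)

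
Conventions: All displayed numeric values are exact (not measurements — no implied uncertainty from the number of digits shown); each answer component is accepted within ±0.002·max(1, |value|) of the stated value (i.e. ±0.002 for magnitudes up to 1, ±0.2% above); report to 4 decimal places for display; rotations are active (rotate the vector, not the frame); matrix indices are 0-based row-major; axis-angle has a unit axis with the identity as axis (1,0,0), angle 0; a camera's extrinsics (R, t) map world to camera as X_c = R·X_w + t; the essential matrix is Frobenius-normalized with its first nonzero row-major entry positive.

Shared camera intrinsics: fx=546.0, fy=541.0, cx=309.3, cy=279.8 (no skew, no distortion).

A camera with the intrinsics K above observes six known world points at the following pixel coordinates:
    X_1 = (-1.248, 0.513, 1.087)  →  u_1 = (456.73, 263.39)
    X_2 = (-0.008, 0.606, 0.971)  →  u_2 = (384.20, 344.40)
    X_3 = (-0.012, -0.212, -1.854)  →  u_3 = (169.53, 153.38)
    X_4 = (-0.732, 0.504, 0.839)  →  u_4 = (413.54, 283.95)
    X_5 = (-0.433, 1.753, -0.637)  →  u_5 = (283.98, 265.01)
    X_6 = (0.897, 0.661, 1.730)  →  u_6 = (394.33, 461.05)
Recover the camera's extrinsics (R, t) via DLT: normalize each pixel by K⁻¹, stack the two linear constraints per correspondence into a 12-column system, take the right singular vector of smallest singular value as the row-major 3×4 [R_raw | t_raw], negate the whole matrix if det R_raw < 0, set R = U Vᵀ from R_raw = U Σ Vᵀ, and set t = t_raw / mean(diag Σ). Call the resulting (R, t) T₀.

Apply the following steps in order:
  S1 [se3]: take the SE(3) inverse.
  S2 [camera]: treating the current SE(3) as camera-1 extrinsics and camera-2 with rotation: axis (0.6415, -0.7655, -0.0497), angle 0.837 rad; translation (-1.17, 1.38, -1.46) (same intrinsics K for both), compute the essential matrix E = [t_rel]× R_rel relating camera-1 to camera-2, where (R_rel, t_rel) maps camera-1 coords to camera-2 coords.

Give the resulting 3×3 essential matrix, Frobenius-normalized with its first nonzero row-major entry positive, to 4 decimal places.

source (pnp_recover): camera pose = R=[-0.6003 -0.0897 0.7947; 0.7350 0.3299 0.5924; -0.3153 0.9397 -0.1321], t=(0.0701, -0.0798, 5.3252)
after S1 (invert_se3): R=[-0.6003 0.7350 -0.3153; -0.0897 0.3299 0.9397; 0.7947 0.5924 -0.1321], t=(1.7798, -4.9717, 0.6951)
after S2 (essential): [0.2459 0.0861 0.2386; 0.2359 -0.2510 -0.5932; 0.6189 0.0312 0.1436]

matrix = [0.2459 0.0861 0.2386; 0.2359 -0.2510 -0.5932; 0.6189 0.0312 0.1436]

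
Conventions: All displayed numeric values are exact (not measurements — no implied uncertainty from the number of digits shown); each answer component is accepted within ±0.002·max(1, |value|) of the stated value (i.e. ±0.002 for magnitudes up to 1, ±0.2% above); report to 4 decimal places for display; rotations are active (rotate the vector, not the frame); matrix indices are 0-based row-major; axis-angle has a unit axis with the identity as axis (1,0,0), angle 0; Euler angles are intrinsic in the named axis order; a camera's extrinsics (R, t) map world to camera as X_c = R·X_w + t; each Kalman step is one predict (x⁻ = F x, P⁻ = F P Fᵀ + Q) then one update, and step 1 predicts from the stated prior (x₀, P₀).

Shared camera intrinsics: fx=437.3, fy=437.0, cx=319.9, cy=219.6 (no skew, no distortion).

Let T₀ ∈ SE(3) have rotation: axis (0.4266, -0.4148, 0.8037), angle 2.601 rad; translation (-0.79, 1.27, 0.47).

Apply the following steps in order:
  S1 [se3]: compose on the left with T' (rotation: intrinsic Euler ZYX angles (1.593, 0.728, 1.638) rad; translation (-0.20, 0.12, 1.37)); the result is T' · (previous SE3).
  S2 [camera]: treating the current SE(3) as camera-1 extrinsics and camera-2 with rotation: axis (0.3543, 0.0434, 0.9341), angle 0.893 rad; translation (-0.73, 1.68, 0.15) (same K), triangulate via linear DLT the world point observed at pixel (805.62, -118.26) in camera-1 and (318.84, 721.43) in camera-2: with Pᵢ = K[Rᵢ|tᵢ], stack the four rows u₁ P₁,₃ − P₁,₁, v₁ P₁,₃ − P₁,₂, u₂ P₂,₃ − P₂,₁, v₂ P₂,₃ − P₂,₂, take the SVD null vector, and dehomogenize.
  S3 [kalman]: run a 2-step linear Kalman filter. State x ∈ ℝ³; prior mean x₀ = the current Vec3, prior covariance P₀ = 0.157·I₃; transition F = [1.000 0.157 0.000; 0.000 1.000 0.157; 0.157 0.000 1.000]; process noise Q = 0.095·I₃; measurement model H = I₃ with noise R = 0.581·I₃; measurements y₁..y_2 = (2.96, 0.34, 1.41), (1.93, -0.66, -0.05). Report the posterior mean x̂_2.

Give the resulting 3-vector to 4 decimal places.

result = (1.8918, 0.4836, 1.4420)

after S1 (compose_se3): R=[0.8621 -0.4149 0.2909; -0.3502 -0.9028 -0.2497; 0.3662 0.1134 -0.9236], t=(0.3489, 0.3646, 2.8180)
after S2 (triangulate): (1.4059, 0.7283, 1.9251)
after S3 (kf_track): (1.8918, 0.4836, 1.4420)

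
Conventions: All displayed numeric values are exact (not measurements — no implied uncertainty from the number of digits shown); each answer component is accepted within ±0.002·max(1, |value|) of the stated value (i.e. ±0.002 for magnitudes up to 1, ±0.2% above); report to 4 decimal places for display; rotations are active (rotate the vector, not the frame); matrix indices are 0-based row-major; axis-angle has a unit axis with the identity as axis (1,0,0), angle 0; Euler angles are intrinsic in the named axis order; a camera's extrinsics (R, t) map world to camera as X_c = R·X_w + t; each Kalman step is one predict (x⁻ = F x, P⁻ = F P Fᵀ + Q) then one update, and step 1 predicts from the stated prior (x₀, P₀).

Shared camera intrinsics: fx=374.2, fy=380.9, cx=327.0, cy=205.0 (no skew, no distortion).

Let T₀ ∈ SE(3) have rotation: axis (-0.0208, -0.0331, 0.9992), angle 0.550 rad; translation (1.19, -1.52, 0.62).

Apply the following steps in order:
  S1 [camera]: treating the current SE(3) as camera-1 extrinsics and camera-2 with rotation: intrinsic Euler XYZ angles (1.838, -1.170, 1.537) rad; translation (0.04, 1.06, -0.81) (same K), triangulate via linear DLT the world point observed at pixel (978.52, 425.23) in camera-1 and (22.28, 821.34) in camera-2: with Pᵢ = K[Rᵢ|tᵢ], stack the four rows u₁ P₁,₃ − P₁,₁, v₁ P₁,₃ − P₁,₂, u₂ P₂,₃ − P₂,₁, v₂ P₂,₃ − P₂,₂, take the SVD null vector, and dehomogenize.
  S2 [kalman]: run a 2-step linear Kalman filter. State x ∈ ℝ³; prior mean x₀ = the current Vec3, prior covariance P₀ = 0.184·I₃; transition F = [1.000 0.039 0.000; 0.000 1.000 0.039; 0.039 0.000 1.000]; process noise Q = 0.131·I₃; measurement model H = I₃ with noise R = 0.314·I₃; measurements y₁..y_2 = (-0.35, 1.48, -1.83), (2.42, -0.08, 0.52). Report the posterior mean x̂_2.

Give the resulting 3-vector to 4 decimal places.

after S1 (triangulate): (1.5937, 1.4900, 0.3933)
after S2 (kf_track): (1.5179, 0.7327, -0.1019)

result = (1.5179, 0.7327, -0.1019)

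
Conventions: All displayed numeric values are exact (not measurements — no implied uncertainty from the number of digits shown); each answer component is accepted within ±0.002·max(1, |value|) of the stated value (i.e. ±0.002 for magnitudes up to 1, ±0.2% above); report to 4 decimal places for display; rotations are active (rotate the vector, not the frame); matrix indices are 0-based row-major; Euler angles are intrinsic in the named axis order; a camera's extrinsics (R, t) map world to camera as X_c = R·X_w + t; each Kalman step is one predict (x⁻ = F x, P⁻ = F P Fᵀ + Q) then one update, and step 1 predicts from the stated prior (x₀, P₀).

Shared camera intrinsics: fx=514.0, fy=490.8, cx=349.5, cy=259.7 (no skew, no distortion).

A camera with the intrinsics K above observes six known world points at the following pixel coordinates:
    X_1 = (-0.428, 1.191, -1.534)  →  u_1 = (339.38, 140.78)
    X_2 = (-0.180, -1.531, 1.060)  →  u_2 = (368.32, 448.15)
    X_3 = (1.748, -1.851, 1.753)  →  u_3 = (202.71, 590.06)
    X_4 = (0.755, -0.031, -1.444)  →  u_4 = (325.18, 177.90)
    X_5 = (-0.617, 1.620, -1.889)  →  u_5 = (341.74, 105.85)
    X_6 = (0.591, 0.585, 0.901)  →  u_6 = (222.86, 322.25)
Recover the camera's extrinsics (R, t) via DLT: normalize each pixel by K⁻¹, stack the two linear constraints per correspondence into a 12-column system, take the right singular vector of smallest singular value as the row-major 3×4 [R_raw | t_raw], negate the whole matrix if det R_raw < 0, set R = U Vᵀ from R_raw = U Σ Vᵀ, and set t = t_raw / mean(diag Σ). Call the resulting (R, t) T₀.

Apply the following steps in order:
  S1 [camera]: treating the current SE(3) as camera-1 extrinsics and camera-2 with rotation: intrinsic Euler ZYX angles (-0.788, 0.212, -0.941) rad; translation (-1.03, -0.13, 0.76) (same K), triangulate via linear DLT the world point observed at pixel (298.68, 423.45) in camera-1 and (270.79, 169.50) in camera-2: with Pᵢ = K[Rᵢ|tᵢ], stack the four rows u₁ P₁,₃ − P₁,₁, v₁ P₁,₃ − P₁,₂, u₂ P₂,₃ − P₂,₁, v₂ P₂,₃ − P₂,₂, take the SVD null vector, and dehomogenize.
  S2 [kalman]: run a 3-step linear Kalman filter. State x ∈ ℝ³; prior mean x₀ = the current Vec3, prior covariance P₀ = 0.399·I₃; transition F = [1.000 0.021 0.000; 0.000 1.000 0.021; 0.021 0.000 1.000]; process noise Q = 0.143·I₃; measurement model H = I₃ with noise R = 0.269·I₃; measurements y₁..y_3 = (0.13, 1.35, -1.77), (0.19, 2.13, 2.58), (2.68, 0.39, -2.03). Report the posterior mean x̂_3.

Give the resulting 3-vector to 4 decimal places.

result = (1.4964, 0.8994, -0.5413)

source (pnp_recover): camera pose = R=[-0.6715 -0.5984 -0.4370; -0.0284 -0.5686 0.8222; -0.7404 0.5645 0.3648], t=(-0.3699, 0.3900, 5.9095)
after S1 (triangulate): (0.3898, -0.9556, 1.1038)
after S2 (kf_track): (1.4964, 0.8994, -0.5413)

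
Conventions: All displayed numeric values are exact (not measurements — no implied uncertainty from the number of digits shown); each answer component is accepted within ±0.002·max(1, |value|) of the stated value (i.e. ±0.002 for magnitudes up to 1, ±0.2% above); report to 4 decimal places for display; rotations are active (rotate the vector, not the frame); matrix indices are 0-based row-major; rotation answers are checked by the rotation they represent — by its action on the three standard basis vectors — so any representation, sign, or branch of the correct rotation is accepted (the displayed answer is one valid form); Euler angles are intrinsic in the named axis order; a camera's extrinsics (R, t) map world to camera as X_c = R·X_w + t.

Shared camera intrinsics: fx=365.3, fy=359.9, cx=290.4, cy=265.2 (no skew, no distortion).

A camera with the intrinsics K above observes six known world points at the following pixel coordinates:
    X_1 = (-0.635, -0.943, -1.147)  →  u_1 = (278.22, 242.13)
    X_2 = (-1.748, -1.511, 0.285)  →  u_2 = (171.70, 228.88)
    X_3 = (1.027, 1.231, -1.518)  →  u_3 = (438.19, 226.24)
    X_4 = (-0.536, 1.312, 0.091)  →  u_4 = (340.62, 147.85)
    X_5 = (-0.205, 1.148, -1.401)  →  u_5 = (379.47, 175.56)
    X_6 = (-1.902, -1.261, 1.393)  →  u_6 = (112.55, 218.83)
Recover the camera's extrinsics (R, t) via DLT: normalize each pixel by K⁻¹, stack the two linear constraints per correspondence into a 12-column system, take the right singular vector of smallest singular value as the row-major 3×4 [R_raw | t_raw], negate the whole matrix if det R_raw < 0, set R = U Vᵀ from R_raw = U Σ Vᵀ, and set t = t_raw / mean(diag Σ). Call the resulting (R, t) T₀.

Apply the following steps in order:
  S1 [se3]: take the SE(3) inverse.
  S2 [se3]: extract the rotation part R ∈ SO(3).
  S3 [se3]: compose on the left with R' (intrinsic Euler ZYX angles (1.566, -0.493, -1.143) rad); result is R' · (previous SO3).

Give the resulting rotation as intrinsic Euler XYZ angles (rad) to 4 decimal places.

rotation (euler_xyz) = (1.5599, 1.3817, -0.3528)

source (pnp_recover): camera pose = R=[0.6410 0.6093 -0.4668; 0.7506 -0.6247 0.2153; -0.1604 -0.4884 -0.8578], t=(0.2199, -0.3000, 5.2393)
after S1 (invert_se3): R=[0.6410 0.7506 -0.1604; 0.6093 -0.6247 -0.4884; -0.4668 0.2153 -0.8578], t=(0.9247, 2.2374, 4.6613)
after S2 (rot_of_se3): [0.6410 0.7506 -0.1604; 0.6093 -0.6247 -0.4884; -0.4668 0.2153 -0.8578]
after S3 (compose_so3): [0.1764 0.0649 0.9822; 0.9178 0.3496 -0.1879; -0.3556 0.9346 0.0021]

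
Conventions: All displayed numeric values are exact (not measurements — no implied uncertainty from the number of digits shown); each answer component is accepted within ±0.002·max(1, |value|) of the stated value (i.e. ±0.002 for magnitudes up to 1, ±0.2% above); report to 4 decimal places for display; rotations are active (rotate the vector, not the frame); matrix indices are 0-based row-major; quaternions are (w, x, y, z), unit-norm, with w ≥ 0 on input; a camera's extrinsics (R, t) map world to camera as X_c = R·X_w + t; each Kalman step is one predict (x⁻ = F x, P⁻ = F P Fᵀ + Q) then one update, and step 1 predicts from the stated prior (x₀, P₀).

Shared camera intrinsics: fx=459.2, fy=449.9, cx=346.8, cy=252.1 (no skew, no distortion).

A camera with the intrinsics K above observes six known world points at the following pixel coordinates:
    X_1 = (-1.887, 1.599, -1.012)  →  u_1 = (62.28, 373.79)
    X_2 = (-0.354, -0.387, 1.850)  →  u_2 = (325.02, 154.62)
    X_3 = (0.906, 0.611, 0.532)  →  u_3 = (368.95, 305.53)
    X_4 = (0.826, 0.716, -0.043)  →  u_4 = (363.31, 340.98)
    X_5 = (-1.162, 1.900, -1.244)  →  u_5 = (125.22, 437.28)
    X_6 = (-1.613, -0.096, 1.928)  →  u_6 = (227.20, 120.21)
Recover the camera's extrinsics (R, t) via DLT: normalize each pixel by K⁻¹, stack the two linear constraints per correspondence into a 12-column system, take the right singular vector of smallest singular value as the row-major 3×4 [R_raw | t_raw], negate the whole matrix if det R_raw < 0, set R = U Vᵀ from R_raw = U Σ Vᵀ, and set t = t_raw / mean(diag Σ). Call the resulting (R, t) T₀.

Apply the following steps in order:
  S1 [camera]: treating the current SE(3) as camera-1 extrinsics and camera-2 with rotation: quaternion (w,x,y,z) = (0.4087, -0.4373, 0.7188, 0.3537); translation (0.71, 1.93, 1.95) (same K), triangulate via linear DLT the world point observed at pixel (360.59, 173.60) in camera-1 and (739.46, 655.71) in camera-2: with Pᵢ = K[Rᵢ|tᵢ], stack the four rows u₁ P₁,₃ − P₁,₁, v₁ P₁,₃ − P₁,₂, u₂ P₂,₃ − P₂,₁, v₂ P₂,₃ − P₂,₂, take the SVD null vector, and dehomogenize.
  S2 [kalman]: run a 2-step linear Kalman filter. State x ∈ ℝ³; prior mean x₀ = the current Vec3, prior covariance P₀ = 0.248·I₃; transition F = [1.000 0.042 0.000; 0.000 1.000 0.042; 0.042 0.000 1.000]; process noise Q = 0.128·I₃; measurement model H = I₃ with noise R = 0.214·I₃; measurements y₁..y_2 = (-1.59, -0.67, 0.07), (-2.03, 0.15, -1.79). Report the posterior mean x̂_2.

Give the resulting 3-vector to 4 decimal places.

result = (-1.6645, -0.2852, -0.9663)

source (pnp_recover): camera pose = R=[0.8259 -0.5601 -0.0643; 0.4266 0.6954 -0.5783; 0.3686 0.4502 0.8133], t=(-0.0900, 0.1900, 4.7999)
after S1 (triangulate): (-0.3838, -0.9816, 0.1820)
after S2 (kf_track): (-1.6645, -0.2852, -0.9663)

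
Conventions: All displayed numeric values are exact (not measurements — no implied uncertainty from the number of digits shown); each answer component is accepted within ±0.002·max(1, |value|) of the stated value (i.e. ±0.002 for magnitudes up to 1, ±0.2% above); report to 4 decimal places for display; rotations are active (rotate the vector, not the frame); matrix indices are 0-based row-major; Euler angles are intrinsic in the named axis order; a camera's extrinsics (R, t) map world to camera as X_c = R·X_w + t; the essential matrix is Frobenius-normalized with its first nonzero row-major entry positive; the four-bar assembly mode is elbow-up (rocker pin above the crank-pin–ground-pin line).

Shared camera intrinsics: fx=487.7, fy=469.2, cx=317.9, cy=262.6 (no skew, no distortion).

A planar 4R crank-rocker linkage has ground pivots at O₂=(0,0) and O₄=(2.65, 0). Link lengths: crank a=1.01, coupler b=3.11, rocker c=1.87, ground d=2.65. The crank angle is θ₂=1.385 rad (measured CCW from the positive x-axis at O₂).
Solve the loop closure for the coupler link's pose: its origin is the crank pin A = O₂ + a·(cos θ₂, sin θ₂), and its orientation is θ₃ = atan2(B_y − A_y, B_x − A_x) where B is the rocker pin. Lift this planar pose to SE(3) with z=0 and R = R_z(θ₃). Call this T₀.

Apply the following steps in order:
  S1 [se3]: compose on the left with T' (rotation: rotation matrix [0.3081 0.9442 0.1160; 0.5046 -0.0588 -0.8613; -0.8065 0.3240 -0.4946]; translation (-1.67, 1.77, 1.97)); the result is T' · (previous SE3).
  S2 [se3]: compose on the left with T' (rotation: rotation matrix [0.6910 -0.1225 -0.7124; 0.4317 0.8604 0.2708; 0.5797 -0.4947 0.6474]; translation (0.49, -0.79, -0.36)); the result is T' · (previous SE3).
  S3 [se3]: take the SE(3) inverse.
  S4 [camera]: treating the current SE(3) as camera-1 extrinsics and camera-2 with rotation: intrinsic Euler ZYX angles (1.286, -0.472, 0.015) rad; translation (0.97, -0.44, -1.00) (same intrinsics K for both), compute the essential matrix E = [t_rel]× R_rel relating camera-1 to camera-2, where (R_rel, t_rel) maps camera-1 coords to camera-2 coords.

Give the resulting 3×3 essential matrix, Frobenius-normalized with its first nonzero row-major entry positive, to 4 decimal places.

source (fourbar_fk): coupler pose = R=[0.9666 -0.2562 0.0000; 0.2562 0.9666 0.0000; 0.0000 0.0000 1.0000], t=(0.1866, 0.9926, 0.0000)
after S1 (compose_se3): R=[0.5398 0.8338 0.1160; 0.4727 -0.1862 -0.8613; -0.6966 0.5198 -0.4946], t=(-0.6752, 1.8058, 2.1411)
after S2 (compose_se3): R=[0.8113 0.2286 0.5380; 0.4511 0.3406 -0.8249; -0.3719 0.9120 0.1732], t=(-1.7231, 1.0520, -0.2586)
after S3 (invert_se3): R=[0.8113 0.4511 -0.3719; 0.2286 0.3406 0.9120; 0.5380 -0.8249 0.1732], t=(0.8273, 0.2715, 1.8397)
after S4 (essential): [0.5268 -0.4491 -0.0754; 0.1102 0.3210 -0.4568; -0.2000 -0.1429 0.3618]

matrix = [0.5268 -0.4491 -0.0754; 0.1102 0.3210 -0.4568; -0.2000 -0.1429 0.3618]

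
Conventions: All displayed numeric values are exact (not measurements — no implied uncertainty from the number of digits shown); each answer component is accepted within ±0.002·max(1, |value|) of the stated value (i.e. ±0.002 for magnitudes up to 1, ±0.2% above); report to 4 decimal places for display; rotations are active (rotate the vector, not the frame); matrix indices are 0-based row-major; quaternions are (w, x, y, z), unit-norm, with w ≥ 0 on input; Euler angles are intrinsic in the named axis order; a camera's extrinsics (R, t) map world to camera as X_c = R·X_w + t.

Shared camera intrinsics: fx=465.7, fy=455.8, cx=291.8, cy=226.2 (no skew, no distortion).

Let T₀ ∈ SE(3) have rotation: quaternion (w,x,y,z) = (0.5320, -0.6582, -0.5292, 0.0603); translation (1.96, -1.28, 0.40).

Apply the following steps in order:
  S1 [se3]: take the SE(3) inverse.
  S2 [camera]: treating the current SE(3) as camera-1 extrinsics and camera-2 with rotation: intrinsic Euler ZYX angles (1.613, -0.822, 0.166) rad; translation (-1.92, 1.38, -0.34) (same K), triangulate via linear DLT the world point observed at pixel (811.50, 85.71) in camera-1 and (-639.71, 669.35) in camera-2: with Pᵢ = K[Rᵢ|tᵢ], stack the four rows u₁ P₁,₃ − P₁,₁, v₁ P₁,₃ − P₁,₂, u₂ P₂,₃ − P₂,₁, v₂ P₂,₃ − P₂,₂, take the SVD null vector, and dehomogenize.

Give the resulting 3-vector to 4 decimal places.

result = (1.3617, 1.1603, 0.9882)

after S1 (invert_se3): R=[0.4326 0.7608 0.4837; 0.6325 0.1262 -0.7642; -0.6425 0.6365 -0.4266], t=(-0.0675, -0.7725, 2.2447)
after S2 (triangulate): (1.3617, 1.1603, 0.9882)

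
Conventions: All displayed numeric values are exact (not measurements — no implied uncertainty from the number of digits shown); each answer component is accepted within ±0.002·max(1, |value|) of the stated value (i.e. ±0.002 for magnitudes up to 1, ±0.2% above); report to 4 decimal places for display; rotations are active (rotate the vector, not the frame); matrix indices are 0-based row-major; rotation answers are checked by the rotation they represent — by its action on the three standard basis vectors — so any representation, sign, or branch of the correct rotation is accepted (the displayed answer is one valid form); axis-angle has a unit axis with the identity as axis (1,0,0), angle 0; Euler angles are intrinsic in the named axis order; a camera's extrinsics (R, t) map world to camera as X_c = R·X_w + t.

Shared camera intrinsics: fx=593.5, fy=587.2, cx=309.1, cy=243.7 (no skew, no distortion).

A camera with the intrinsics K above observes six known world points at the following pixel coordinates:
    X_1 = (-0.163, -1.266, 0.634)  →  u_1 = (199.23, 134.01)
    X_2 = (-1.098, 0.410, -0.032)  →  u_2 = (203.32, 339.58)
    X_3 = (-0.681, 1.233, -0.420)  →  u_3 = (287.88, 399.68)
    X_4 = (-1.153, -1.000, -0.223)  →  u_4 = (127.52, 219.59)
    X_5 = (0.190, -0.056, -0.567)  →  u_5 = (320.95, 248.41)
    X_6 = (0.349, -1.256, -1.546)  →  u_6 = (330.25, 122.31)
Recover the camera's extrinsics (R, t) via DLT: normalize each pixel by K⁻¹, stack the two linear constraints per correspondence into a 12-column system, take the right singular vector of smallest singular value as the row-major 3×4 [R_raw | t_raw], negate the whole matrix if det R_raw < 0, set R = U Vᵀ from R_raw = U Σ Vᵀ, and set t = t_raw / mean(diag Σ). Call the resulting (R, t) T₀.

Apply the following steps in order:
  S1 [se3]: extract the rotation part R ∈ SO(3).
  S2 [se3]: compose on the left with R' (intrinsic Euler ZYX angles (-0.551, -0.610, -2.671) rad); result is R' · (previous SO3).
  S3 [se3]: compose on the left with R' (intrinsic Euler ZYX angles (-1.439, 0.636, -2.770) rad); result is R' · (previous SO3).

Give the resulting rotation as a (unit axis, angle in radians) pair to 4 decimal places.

source (pnp_recover): camera pose = R=[0.8528 0.3769 -0.3615; -0.4731 0.8506 -0.2294; 0.2211 0.3666 0.9037], t=(-0.2400, 0.0500, 5.7905)
after S1 (rot_of_se3): [0.8528 0.3769 -0.3615; -0.4731 0.8506 -0.2294; 0.2211 0.3666 0.9037]
after S2 (compose_so3): [0.8603 0.3010 0.4115; 0.0840 -0.8797 0.4680; 0.5029 -0.3681 -0.7821]
after S3 (compose_so3): [0.1554 0.7636 -0.6267; -0.3785 -0.5400 -0.7518; -0.9125 0.3540 0.2051]

rotation (axis_angle) = ((0.6846, 0.1769, -0.7071), 2.2015)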